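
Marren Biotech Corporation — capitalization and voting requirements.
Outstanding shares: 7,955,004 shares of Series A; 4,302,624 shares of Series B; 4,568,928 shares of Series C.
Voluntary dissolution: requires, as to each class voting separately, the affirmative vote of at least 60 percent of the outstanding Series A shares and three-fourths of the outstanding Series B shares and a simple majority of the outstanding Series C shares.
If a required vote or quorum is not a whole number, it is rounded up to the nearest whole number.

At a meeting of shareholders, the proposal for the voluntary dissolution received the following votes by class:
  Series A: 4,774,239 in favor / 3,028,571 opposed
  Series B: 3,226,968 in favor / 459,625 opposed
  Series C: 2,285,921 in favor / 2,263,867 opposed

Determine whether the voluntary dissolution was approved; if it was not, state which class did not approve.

Approved — every class gave the required vote.

Series A: 3/5 of 7955004 = 4773002.40, rounded up to 4773003; 4,773,003 required, 4,774,239 in favor — approved.
Series B: 3/4 of 4302624 = 3226968; 3,226,968 required, 3,226,968 in favor — approved.
Series C: a majority of 4568928 is 2284465; 2,284,465 required, 2,285,921 in favor — approved.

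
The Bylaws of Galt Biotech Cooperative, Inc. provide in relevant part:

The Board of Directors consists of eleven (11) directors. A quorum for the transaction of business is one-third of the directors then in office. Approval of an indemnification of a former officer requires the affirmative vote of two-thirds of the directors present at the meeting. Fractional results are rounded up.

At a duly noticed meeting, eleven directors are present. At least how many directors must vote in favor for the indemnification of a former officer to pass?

The indemnification of a former officer requires two-thirds of the directors present (11).
2/3 of 11 = 7.33, rounded up to 8.

8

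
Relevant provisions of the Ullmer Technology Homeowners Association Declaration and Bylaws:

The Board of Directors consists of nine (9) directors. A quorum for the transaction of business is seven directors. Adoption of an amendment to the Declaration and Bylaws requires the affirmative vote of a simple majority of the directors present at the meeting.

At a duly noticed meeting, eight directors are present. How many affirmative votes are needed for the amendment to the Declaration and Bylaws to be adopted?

The amendment to the Declaration and Bylaws requires a majority of the directors present (8).
A majority of 8 is 5.

5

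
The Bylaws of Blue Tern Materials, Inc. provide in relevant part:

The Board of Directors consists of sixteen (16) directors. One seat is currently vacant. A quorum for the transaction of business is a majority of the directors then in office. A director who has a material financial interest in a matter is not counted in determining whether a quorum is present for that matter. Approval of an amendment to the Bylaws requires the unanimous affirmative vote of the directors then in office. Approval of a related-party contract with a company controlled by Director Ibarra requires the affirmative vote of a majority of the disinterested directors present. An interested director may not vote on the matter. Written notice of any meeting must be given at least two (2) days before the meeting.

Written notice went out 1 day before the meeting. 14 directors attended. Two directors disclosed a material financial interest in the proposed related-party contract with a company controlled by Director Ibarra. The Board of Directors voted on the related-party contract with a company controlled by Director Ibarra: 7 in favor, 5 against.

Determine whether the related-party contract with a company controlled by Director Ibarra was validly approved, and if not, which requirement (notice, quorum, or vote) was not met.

Invalid — notice requirement not satisfied.

Notice: 1 day given; 2 required (1 < 2). Not satisfied.
Quorum: 14 present, but the 2 interested directors do not count, leaving 12. Quorum is 8. Satisfied.
Vote: the related-party contract with a company controlled by Director Ibarra requires a majority of the disinterested directors present (14 − 2 = 12). A majority of 12 is 7, so 7 affirmative votes are needed; 7 voted in favor. Satisfied.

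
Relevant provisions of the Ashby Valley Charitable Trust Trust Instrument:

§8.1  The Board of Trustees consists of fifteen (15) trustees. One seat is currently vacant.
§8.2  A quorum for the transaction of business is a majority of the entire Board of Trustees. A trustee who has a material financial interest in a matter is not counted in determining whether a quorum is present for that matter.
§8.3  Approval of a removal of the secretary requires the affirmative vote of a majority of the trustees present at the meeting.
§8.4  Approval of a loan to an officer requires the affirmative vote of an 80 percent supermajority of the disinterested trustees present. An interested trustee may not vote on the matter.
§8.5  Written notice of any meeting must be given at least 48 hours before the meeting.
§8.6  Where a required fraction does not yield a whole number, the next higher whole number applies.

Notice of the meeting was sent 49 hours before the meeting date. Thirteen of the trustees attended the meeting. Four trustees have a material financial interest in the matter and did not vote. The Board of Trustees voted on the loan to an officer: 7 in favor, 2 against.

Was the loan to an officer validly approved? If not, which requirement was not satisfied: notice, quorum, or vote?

Notice: 49 hours given; 48 required (49 ≥ 48). Satisfied.
Quorum: 13 present, but the 4 interested trustees do not count, leaving 9. Quorum is 8. Satisfied.
Vote: the loan to an officer requires four-fifths of the disinterested trustees present (13 − 4 = 9). 4/5 of 9 = 7.20, rounded up to 8, so 8 affirmative votes are needed; 7 voted in favor. Not satisfied.

Invalid — vote requirement not satisfied.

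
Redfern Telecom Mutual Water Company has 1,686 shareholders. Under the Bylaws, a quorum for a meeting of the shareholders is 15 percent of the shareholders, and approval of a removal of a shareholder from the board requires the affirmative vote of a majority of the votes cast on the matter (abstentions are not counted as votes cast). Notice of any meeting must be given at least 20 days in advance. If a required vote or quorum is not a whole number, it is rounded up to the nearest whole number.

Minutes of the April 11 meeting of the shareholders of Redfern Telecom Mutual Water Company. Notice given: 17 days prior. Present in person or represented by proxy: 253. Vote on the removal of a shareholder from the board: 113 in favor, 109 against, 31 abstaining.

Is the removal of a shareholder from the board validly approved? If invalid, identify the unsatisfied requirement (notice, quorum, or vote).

Notice: 17 days given; 20 required. Not satisfied.
Quorum: 15% of 1,686 = 252.90, rounded up to 253; 253 present. Satisfied.
Vote: requires a majority of the votes cast (253 − 31 abstaining = 222); a majority of 222 is 112, so 112 needed; 113 in favor. Satisfied.

Invalid — notice requirement not satisfied.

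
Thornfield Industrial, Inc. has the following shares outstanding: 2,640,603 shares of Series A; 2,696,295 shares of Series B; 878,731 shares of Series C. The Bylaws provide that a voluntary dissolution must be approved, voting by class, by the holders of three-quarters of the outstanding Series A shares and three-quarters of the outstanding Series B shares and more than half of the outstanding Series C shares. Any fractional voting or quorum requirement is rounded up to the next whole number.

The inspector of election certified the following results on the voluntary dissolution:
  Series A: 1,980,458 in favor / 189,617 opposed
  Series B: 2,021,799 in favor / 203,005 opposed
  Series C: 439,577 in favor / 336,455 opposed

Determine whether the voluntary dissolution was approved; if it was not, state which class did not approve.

Not approved — the Series B shares did not give the required vote.

Series A: 3/4 of 2640603 = 1980452.25, rounded up to 1980453; 1,980,453 required, 1,980,458 in favor — approved.
Series B: 3/4 of 2696295 = 2022221.25, rounded up to 2022222; 2,022,222 required, 2,021,799 in favor — not approved.
Series C: a majority of 878731 is 439366; 439,366 required, 439,577 in favor — approved.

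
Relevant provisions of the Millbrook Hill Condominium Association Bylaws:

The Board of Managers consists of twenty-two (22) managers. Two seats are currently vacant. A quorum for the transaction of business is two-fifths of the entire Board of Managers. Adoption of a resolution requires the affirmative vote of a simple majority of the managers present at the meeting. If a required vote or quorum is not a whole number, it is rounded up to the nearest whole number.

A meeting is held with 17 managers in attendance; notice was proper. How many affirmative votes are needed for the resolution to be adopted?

The resolution requires a majority of the managers present (17).
A majority of 17 is 9.

9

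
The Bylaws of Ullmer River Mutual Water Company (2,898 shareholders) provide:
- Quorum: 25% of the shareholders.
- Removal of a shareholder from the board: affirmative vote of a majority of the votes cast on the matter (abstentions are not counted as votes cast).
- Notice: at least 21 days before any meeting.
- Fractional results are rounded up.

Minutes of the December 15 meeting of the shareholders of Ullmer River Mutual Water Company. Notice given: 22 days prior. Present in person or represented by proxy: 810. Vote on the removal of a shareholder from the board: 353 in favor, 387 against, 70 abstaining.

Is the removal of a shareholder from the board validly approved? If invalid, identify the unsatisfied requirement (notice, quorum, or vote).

Notice: 22 days given; 21 required. Satisfied.
Quorum: 25% of 2,898 = 724.50, rounded up to 725; 810 present. Satisfied.
Vote: requires a majority of the votes cast (810 − 70 abstaining = 740); a majority of 740 is 371, so 371 needed; 353 in favor. Not satisfied.

Invalid — vote requirement not satisfied.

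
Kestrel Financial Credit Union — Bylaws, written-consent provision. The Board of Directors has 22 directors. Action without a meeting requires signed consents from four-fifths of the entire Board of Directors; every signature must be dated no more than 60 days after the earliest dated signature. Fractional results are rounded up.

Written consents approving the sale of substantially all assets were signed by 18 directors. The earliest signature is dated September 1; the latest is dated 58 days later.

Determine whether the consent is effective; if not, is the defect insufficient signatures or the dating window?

Effective — both the signature and dating-window requirements are satisfied.

Signatures required: four-fifths of 22 — 4/5 of 22 = 17.60, rounded up to 18, so 18 needed; 18 signed. Sufficient.
Dating window: the latest signature is 58 days after the earliest; the limit is 60 days. Within the window.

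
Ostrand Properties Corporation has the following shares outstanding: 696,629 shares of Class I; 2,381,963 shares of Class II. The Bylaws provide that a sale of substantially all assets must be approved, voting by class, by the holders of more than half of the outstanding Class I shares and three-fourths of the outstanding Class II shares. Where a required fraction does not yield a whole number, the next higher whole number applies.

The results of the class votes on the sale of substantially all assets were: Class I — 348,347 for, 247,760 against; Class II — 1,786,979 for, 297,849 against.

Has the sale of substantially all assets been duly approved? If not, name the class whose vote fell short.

Class I: a majority of 696629 is 348315; 348,315 required, 348,347 in favor — approved.
Class II: 3/4 of 2381963 = 1786472.25, rounded up to 1786473; 1,786,473 required, 1,786,979 in favor — approved.

Approved — every class gave the required vote.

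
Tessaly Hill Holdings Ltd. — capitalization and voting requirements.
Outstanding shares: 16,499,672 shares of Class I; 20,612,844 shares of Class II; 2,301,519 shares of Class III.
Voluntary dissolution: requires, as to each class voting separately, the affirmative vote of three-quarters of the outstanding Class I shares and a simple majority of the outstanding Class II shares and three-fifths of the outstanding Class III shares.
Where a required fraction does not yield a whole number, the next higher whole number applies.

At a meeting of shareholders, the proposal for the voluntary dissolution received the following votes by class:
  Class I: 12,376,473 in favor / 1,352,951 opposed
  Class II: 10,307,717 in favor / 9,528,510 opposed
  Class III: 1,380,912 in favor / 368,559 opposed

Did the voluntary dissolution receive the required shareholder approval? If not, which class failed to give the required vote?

Class I: 3/4 of 16499672 = 12374754; 12,374,754 required, 12,376,473 in favor — approved.
Class II: a majority of 20612844 is 10306423; 10,306,423 required, 10,307,717 in favor — approved.
Class III: 3/5 of 2301519 = 1380911.40, rounded up to 1380912; 1,380,912 required, 1,380,912 in favor — approved.

Approved — every class gave the required vote.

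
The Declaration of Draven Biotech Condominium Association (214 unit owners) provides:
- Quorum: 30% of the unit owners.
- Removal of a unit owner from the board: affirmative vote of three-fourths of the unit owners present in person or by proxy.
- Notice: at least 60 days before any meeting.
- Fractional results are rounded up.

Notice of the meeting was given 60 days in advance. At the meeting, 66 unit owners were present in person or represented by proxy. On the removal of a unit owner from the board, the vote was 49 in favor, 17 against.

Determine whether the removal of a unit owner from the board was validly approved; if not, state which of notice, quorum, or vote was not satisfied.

Notice: 60 days given; 60 required. Satisfied.
Quorum: 30% of 214 = 64.20, rounded up to 65; 66 present. Satisfied.
Vote: requires three-fourths of those present (66); 3/4 of 66 = 49.50, rounded up to 50, so 50 needed; 49 in favor. Not satisfied.

Invalid — vote requirement not satisfied.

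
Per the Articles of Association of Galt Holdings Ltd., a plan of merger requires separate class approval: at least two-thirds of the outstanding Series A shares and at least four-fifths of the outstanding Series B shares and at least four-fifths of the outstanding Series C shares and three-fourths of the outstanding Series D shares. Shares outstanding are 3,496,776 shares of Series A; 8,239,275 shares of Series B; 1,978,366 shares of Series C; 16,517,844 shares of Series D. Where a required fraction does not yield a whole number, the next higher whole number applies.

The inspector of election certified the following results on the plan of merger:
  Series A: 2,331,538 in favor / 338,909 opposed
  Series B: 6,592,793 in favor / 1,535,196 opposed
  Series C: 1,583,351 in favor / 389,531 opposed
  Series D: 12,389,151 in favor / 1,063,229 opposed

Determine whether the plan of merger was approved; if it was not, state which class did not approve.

Approved — every class gave the required vote.

Series A: 2/3 of 3496776 = 2331184; 2,331,184 required, 2,331,538 in favor — approved.
Series B: 4/5 of 8239275 = 6591420; 6,591,420 required, 6,592,793 in favor — approved.
Series C: 4/5 of 1978366 = 1582692.80, rounded up to 1582693; 1,582,693 required, 1,583,351 in favor — approved.
Series D: 3/4 of 16517844 = 12388383; 12,388,383 required, 12,389,151 in favor — approved.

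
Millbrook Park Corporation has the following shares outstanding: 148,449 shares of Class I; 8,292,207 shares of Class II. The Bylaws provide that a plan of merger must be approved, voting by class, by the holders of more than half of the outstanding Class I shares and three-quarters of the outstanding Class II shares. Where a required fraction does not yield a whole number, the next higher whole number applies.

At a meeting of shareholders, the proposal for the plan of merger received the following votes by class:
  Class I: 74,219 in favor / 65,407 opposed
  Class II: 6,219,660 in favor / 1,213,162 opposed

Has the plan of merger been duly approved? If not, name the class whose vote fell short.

Class I: a majority of 148449 is 74225; 74,225 required, 74,219 in favor — not approved.
Class II: 3/4 of 8292207 = 6219155.25, rounded up to 6219156; 6,219,156 required, 6,219,660 in favor — approved.

Not approved — the Class I shares did not give the required vote.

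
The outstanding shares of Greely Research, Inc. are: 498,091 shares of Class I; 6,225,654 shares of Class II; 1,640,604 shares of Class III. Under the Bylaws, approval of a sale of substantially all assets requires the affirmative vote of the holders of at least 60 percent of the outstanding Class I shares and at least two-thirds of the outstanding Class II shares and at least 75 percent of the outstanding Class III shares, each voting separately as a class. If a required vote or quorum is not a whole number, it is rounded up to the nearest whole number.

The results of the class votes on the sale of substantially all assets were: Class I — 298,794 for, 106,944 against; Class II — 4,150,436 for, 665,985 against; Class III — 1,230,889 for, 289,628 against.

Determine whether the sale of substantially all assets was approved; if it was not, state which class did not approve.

Class I: 3/5 of 498091 = 298854.60, rounded up to 298855; 298,855 required, 298,794 in favor — not approved.
Class II: 2/3 of 6225654 = 4150436; 4,150,436 required, 4,150,436 in favor — approved.
Class III: 3/4 of 1640604 = 1230453; 1,230,453 required, 1,230,889 in favor — approved.

Not approved — the Class I shares did not give the required vote.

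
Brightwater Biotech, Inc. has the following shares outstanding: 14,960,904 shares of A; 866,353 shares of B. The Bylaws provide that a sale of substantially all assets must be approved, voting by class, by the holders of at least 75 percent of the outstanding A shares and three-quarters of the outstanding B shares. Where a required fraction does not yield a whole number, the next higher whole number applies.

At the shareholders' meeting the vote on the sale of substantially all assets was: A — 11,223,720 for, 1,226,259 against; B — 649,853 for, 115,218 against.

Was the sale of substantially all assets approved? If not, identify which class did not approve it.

A: 3/4 of 14960904 = 11220678; 11,220,678 required, 11,223,720 in favor — approved.
B: 3/4 of 866353 = 649764.75, rounded up to 649765; 649,765 required, 649,853 in favor — approved.

Approved — every class gave the required vote.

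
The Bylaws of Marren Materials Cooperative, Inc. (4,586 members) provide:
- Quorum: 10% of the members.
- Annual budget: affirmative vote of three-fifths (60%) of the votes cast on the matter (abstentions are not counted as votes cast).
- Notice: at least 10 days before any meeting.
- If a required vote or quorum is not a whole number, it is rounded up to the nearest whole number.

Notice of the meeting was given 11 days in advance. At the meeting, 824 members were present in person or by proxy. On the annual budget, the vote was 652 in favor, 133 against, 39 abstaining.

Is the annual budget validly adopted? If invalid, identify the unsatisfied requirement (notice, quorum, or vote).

Valid — all requirements satisfied.

Notice: 11 days given; 10 required. Satisfied.
Quorum: 10% of 4,586 = 458.60, rounded up to 459; 824 present. Satisfied.
Vote: requires three-fifths of the votes cast (824 − 39 abstaining = 785); 3/5 of 785 = 471, so 471 needed; 652 in favor. Satisfied.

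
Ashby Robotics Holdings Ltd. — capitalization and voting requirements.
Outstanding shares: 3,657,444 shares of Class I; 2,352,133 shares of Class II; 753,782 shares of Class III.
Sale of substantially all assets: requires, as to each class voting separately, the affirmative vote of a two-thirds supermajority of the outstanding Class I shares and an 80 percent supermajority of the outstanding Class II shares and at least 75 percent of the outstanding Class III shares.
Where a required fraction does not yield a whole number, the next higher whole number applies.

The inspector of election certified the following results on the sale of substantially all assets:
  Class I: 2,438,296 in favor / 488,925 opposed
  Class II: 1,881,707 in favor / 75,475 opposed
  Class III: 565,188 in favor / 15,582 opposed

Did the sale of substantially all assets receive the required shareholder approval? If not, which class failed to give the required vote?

Class I: 2/3 of 3657444 = 2438296; 2,438,296 required, 2,438,296 in favor — approved.
Class II: 4/5 of 2352133 = 1881706.40, rounded up to 1881707; 1,881,707 required, 1,881,707 in favor — approved.
Class III: 3/4 of 753782 = 565336.50, rounded up to 565337; 565,337 required, 565,188 in favor — not approved.

Not approved — the Class III shares did not give the required vote.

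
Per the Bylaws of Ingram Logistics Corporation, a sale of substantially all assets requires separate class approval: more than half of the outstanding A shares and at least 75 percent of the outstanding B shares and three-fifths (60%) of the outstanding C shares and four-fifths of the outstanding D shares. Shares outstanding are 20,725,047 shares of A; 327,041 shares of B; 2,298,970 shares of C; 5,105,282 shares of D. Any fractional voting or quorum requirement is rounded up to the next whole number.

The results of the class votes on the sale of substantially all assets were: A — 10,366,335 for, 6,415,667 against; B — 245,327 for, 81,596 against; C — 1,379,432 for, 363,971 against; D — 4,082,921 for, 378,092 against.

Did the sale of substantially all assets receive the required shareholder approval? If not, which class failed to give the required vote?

Not approved — the D shares did not give the required vote.

A: a majority of 20725047 is 10362524; 10,362,524 required, 10,366,335 in favor — approved.
B: 3/4 of 327041 = 245280.75, rounded up to 245281; 245,281 required, 245,327 in favor — approved.
C: 3/5 of 2298970 = 1379382; 1,379,382 required, 1,379,432 in favor — approved.
D: 4/5 of 5105282 = 4084225.60, rounded up to 4084226; 4,084,226 required, 4,082,921 in favor — not approved.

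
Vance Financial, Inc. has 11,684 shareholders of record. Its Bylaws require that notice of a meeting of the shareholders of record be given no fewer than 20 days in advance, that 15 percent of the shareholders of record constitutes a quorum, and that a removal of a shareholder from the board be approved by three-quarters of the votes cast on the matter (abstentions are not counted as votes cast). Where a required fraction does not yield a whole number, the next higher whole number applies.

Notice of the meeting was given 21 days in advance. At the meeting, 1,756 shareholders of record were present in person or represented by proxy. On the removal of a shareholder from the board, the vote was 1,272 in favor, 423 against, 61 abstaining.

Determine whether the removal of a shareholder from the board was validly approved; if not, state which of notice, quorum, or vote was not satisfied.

Notice: 21 days given; 20 required. Satisfied.
Quorum: 15% of 11,684 = 1,752.60, rounded up to 1,753; 1,756 present. Satisfied.
Vote: requires three-fourths of the votes cast (1,756 − 61 abstaining = 1,695); 3/4 of 1695 = 1271.25, rounded up to 1272, so 1,272 needed; 1,272 in favor. Satisfied.

Valid — all requirements satisfied.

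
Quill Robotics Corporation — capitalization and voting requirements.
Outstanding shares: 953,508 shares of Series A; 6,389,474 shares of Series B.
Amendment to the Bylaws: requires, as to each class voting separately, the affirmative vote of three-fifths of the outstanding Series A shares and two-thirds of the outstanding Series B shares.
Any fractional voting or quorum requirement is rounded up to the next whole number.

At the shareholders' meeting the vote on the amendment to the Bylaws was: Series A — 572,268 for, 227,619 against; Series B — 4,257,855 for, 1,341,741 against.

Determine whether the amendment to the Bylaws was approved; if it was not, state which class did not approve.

Not approved — the Series B shares did not give the required vote.

Series A: 3/5 of 953508 = 572104.80, rounded up to 572105; 572,105 required, 572,268 in favor — approved.
Series B: 2/3 of 6389474 = 4259649.33, rounded up to 4259650; 4,259,650 required, 4,257,855 in favor — not approved.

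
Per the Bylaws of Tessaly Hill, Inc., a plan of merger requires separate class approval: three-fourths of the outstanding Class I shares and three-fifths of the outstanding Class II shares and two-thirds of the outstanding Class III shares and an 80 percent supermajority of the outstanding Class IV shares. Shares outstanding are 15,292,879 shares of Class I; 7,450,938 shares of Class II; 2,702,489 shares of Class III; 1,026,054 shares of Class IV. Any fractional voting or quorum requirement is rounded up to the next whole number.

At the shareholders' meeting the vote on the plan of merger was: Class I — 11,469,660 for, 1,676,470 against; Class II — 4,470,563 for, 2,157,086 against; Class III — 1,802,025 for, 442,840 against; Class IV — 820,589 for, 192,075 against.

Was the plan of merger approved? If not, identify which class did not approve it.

Not approved — the Class IV shares did not give the required vote.

Class I: 3/4 of 15292879 = 11469659.25, rounded up to 11469660; 11,469,660 required, 11,469,660 in favor — approved.
Class II: 3/5 of 7450938 = 4470562.80, rounded up to 4470563; 4,470,563 required, 4,470,563 in favor — approved.
Class III: 2/3 of 2702489 = 1801659.33, rounded up to 1801660; 1,801,660 required, 1,802,025 in favor — approved.
Class IV: 4/5 of 1026054 = 820843.20, rounded up to 820844; 820,844 required, 820,589 in favor — not approved.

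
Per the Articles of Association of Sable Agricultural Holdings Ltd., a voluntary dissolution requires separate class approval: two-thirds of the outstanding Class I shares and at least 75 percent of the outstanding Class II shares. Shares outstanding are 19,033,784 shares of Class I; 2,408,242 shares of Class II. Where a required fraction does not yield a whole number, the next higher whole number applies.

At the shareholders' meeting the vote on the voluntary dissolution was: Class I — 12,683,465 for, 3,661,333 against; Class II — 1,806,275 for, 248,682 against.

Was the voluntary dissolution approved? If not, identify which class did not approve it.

Class I: 2/3 of 19033784 = 12689189.33, rounded up to 12689190; 12,689,190 required, 12,683,465 in favor — not approved.
Class II: 3/4 of 2408242 = 1806181.50, rounded up to 1806182; 1,806,182 required, 1,806,275 in favor — approved.

Not approved — the Class I shares did not give the required vote.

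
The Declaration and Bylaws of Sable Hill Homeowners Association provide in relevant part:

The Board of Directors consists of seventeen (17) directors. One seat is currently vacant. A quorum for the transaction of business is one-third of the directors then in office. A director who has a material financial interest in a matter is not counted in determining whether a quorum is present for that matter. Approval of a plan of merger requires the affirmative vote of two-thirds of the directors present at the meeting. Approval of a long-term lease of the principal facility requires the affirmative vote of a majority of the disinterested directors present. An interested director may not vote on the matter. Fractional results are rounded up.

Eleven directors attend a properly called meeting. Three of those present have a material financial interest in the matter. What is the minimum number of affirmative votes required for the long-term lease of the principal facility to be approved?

The long-term lease of the principal facility requires a majority of the disinterested directors present (11 − 3 = 8).
A majority of 8 is 5.

5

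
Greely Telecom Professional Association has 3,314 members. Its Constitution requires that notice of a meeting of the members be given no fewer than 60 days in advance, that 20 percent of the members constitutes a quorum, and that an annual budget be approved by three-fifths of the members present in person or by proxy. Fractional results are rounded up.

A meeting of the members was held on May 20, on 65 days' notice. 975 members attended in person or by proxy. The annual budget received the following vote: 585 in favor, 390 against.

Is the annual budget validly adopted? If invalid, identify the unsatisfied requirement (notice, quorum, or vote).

Notice: 65 days given; 60 required. Satisfied.
Quorum: 20% of 3,314 = 662.80, rounded up to 663; 975 present. Satisfied.
Vote: requires three-fifths of those present (975); 3/5 of 975 = 585, so 585 needed; 585 in favor. Satisfied.

Valid — all requirements satisfied.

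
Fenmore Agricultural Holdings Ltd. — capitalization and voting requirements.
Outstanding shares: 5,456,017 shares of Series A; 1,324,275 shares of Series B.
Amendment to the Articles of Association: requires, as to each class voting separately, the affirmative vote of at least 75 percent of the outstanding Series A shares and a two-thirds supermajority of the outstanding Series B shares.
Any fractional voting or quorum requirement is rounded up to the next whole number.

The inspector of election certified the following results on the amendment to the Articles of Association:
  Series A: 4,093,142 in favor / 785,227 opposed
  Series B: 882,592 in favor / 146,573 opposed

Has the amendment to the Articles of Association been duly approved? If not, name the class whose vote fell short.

Not approved — the Series B shares did not give the required vote.

Series A: 3/4 of 5456017 = 4092012.75, rounded up to 4092013; 4,092,013 required, 4,093,142 in favor — approved.
Series B: 2/3 of 1324275 = 882850; 882,850 required, 882,592 in favor — not approved.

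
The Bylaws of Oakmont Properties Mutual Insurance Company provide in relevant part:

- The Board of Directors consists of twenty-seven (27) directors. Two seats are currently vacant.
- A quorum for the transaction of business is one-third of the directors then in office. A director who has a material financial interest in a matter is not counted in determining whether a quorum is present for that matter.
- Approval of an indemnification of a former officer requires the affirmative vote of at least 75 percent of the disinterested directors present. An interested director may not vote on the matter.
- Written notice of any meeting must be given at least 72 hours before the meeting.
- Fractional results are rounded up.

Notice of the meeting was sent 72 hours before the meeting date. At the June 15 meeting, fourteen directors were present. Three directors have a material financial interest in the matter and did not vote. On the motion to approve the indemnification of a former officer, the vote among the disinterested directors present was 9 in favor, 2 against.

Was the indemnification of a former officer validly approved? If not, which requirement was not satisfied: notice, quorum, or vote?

Valid — all requirements satisfied.

Notice: 72 hours given; 72 required (72 ≥ 72). Satisfied.
Quorum: 14 present, but the 3 interested directors do not count, leaving 11. Quorum is 9. Satisfied.
Vote: the indemnification of a former officer requires three-fourths of the disinterested directors present (14 − 3 = 11). 3/4 of 11 = 8.25, rounded up to 9, so 9 affirmative votes are needed; 9 voted in favor. Satisfied.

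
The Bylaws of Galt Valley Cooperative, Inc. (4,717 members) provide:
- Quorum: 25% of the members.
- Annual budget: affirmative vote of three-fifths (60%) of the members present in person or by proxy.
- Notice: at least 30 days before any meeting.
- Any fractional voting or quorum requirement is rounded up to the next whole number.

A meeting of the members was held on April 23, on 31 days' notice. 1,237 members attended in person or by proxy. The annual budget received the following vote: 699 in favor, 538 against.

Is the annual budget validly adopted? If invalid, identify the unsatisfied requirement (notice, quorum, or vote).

Invalid — vote requirement not satisfied.

Notice: 31 days given; 30 required. Satisfied.
Quorum: 25% of 4,717 = 1,179.25, rounded up to 1,180; 1,237 present. Satisfied.
Vote: requires three-fifths of those present (1,237); 3/5 of 1237 = 742.20, rounded up to 743, so 743 needed; 699 in favor. Not satisfied.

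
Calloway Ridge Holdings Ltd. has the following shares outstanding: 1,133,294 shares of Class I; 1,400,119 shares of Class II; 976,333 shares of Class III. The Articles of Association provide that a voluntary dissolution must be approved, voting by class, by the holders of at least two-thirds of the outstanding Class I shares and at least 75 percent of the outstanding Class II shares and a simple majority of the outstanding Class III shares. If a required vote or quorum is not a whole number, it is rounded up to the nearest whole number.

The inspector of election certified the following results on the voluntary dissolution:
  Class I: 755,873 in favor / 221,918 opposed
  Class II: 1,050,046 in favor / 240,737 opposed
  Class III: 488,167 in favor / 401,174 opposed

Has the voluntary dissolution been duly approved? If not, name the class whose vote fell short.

Class I: 2/3 of 1133294 = 755529.33, rounded up to 755530; 755,530 required, 755,873 in favor — approved.
Class II: 3/4 of 1400119 = 1050089.25, rounded up to 1050090; 1,050,090 required, 1,050,046 in favor — not approved.
Class III: a majority of 976333 is 488167; 488,167 required, 488,167 in favor — approved.

Not approved — the Class II shares did not give the required vote.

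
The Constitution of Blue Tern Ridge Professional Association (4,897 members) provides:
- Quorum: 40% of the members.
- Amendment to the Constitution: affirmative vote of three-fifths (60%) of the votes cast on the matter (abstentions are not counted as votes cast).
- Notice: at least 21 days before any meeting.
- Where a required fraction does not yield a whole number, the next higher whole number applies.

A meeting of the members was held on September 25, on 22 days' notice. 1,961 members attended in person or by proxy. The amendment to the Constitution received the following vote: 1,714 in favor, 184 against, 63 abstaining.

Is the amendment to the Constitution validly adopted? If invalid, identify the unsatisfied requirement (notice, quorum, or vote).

Notice: 22 days given; 21 required. Satisfied.
Quorum: 40% of 4,897 = 1,958.80, rounded up to 1,959; 1,961 present. Satisfied.
Vote: requires three-fifths of the votes cast (1,961 − 63 abstaining = 1,898); 3/5 of 1898 = 1138.80, rounded up to 1139, so 1,139 needed; 1,714 in favor. Satisfied.

Valid — all requirements satisfied.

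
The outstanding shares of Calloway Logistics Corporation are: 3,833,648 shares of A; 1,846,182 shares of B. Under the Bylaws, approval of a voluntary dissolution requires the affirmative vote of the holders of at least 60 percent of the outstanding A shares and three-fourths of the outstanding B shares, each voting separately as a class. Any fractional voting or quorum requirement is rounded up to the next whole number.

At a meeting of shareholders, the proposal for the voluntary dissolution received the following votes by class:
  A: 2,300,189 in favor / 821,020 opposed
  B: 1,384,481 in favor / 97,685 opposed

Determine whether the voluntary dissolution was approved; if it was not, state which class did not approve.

A: 3/5 of 3833648 = 2300188.80, rounded up to 2300189; 2,300,189 required, 2,300,189 in favor — approved.
B: 3/4 of 1846182 = 1384636.50, rounded up to 1384637; 1,384,637 required, 1,384,481 in favor — not approved.

Not approved — the B shares did not give the required vote.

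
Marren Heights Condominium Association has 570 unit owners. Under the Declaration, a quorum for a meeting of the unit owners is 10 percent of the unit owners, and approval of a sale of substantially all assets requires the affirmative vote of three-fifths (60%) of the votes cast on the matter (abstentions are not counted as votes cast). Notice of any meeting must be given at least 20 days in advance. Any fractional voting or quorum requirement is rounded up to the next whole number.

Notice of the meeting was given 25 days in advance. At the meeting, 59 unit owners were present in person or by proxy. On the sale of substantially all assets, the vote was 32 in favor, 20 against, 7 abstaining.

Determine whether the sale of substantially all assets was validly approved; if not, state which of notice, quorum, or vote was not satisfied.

Notice: 25 days given; 20 required. Satisfied.
Quorum: 10% of 570 = 57; 59 present. Satisfied.
Vote: requires three-fifths of the votes cast (59 − 7 abstaining = 52); 3/5 of 52 = 31.20, rounded up to 32, so 32 needed; 32 in favor. Satisfied.

Valid — all requirements satisfied.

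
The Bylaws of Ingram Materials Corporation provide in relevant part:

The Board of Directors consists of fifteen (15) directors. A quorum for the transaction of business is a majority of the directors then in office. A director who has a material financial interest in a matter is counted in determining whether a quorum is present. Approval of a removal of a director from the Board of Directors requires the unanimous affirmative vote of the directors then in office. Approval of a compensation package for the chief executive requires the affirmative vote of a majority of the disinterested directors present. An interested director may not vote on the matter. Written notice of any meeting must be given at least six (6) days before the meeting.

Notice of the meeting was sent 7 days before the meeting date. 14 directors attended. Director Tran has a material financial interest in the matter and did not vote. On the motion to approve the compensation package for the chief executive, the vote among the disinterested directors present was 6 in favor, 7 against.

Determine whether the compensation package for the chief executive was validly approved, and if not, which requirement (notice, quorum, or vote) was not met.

Notice: 7 days given; 6 required (7 ≥ 6). Satisfied.
Quorum: 14 present (interested directors count toward quorum); quorum is 8. Satisfied.
Vote: the compensation package for the chief executive requires a majority of the disinterested directors present (14 − 1 = 13). A majority of 13 is 7, so 7 affirmative votes are needed; 6 voted in favor. Not satisfied.

Invalid — vote requirement not satisfied.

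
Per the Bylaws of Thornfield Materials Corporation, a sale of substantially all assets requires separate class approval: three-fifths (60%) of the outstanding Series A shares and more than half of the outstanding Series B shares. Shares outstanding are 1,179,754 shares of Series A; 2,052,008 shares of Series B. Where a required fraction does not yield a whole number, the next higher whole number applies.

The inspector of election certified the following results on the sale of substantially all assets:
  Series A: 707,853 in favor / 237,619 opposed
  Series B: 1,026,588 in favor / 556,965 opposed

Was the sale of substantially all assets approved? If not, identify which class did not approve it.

Series A: 3/5 of 1179754 = 707852.40, rounded up to 707853; 707,853 required, 707,853 in favor — approved.
Series B: a majority of 2052008 is 1026005; 1,026,005 required, 1,026,588 in favor — approved.

Approved — every class gave the required vote.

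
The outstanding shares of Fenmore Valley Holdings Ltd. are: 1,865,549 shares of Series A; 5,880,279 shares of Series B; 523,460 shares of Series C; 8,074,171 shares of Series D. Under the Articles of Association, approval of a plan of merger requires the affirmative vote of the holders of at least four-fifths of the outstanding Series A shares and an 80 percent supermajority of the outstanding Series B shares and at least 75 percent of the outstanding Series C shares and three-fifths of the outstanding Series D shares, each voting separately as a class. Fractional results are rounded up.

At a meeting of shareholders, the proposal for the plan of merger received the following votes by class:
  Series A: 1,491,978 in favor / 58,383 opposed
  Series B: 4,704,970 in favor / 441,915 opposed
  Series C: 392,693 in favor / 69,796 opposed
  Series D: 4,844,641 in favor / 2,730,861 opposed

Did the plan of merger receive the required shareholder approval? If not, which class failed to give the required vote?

Series A: 4/5 of 1865549 = 1492439.20, rounded up to 1492440; 1,492,440 required, 1,491,978 in favor — not approved.
Series B: 4/5 of 5880279 = 4704223.20, rounded up to 4704224; 4,704,224 required, 4,704,970 in favor — approved.
Series C: 3/4 of 523460 = 392595; 392,595 required, 392,693 in favor — approved.
Series D: 3/5 of 8074171 = 4844502.60, rounded up to 4844503; 4,844,503 required, 4,844,641 in favor — approved.

Not approved — the Series A shares did not give the required vote.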